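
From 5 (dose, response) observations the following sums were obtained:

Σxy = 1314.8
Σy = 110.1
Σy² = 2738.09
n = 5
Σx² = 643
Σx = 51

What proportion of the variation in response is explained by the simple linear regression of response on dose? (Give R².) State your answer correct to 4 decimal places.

0.9548

Sxx = Σx² − (Σx)²/n = 643 − 520.2 = 122.8
Sxy = Σxy − (Σx)(Σy)/n = 1314.8 − 1123.02 = 191.78
Syy = Σy² − (Σy)²/n = 2738.09 − 2424.402 = 313.688
R² = Sxy²/(Sxx·Syy) = (191.78)²/(122.8·313.688) = 0.954795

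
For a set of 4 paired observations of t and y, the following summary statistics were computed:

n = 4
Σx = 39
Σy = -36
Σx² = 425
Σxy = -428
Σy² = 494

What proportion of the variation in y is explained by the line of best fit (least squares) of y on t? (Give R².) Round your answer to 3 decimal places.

Sxx = Σx² − (Σx)²/n = 425 − 380.25 = 44.75
Sxy = Σxy − (Σx)(Σy)/n = -428 − (-351) = -77
Syy = Σy² − (Σy)²/n = 494 − 324 = 170
R² = Sxy²/(Sxx·Syy) = (-77)²/(44.75·170) = 0.779362

0.779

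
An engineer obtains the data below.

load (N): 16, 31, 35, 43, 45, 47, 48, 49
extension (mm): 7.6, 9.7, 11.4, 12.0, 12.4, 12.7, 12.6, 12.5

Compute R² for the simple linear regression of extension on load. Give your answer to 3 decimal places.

n = 8, Σx = 314, Σy = 90.9, Σxy = 3709.5, Σx² = 13230, Σy² = 1055.87
Sxx = Σx² − (Σx)²/n = 13230 − 12324.5 = 905.5
Sxy = Σxy − (Σx)(Σy)/n = 3709.5 − 3567.825 = 141.675
Syy = Σy² − (Σy)²/n = 1055.87 − 1032.85125 = 23.01875
R² = Sxy²/(Sxx·Syy) = (141.675)²/(905.5·23.01875) = 0.962978

0.963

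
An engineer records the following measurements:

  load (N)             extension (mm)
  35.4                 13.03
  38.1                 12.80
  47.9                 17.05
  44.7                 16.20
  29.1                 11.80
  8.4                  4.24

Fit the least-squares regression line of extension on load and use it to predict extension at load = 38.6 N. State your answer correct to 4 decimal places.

14.0033

n = 6, Σx = 203.6, Σy = 75.12, Σxy = 2868.773, Σx² = 7914.64
Sxx = Σx² − (Σx)²/n = 7914.64 − 6908.826667 = 1005.813333
Sxy = Σxy − (Σx)(Σy)/n = 2868.773 − 2549.072 = 319.701
b = Sxy/Sxx = 319.701/1005.813333 = 0.317853
a = ȳ − b·x̄ = 12.52 − 0.317853·33.933333 = 1.734181
ŷ(38.6) = a + b·38.6 = 1.734181 + 0.317853·38.6 = 14.003315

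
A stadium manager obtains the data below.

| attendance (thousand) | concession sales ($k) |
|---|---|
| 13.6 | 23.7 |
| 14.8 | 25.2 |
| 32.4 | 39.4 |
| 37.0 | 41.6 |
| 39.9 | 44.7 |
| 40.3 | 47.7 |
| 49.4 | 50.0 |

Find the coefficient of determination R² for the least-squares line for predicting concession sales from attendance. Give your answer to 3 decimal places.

n = 7, Σx = 227.4, Σy = 272.3, Σxy = 9686.88, Σx² = 8479.22, Σy² = 11253.03
Sxx = Σx² − (Σx)²/n = 8479.22 − 7387.251429 = 1091.968571
Sxy = Σxy − (Σx)(Σy)/n = 9686.88 − 8845.86 = 841.02
Syy = Σy² − (Σy)²/n = 11253.03 − 10592.47 = 660.56
R² = Sxy²/(Sxx·Syy) = (841.02)²/(1091.968571·660.56) = 0.980596

0.981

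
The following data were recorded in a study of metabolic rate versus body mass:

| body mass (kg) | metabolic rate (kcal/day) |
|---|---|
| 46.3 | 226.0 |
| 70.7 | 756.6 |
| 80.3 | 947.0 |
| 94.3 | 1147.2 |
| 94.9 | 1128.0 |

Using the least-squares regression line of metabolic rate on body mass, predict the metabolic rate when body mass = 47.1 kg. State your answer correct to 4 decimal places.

275.3536

n = 5, Σx = 386.5, Σy = 4204.8, Σxy = 355227.68, Σx² = 31488.77
Sxx = Σx² − (Σx)²/n = 31488.77 − 29876.45 = 1612.32
Sxy = Σxy − (Σx)(Σy)/n = 355227.68 − 325031.04 = 30196.64
b = Sxy/Sxx = 30196.64/1612.32 = 18.728689
a = ȳ − b·x̄ = 840.96 − 18.728689·77.3 = -606.767667
ŷ(47.1) = a + b·47.1 = -606.767667 + 18.728689·47.1 = 275.353589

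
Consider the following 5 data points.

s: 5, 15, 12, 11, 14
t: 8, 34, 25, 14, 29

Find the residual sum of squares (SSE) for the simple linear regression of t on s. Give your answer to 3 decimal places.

n = 5, Σx = 57, Σy = 110, Σxy = 1410, Σx² = 711, Σy² = 2882
Sxx = Σx² − (Σx)²/n = 711 − 649.8 = 61.2
Sxy = Σxy − (Σx)(Σy)/n = 1410 − 1254 = 156
Syy = Σy² − (Σy)²/n = 2882 − 2420 = 462
b = Sxy/Sxx = 156/61.2 = 2.549020
SSE = Syy − b·Sxy = 462 − 2.549020·156 = 64.352941

64.353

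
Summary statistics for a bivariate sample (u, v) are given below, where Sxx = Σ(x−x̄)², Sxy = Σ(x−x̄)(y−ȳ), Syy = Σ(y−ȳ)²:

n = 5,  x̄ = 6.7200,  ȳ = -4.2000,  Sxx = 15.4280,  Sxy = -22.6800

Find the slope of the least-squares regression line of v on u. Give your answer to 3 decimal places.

-1.470

b = Sxy/Sxx = -22.68/15.428 = -1.470054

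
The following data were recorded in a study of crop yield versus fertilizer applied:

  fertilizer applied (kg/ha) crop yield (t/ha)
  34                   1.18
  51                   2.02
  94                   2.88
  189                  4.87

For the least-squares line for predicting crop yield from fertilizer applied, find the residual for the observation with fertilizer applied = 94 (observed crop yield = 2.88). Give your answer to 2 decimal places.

n = 4, Σx = 368, Σy = 10.95, Σxy = 1334.29, Σx² = 48314
Sxx = Σx² − (Σx)²/n = 48314 − 33856 = 14458
Sxy = Σxy − (Σx)(Σy)/n = 1334.29 − 1007.4 = 326.89
b = Sxy/Sxx = 326.89/14458 = 0.022610
a = ȳ − b·x̄ = 2.7375 − 0.022610·92 = 0.657414
ŷ(94) = 0.657414 + 0.022610·94 = 2.782719
residual = y − ŷ = 2.88 − 2.782719 = 0.097281

0.10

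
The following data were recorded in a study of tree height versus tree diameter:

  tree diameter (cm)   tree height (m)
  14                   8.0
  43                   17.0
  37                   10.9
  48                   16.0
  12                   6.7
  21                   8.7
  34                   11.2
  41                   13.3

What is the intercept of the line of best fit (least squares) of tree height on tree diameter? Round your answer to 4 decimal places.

3.5948

n = 8, Σx = 250, Σy = 91.8, Σxy = 3203.5, Σx² = 9140
Sxx = Σx² − (Σx)²/n = 9140 − 7812.5 = 1327.5
Sxy = Σxy − (Σx)(Σy)/n = 3203.5 − 2868.75 = 334.75
b = Sxy/Sxx = 334.75/1327.5 = 0.252166
a = ȳ − b·x̄ = 11.475 − 0.252166·31.25 = 3.594821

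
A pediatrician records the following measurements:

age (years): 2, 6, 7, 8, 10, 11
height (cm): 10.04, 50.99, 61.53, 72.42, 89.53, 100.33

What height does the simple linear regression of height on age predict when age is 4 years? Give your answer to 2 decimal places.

n = 6, Σx = 44, Σy = 384.84, Σxy = 3335.02, Σx² = 374
Sxx = Σx² − (Σx)²/n = 374 − 322.666667 = 51.333333
Sxy = Σxy − (Σx)(Σy)/n = 3335.02 − 2822.16 = 512.86
b = Sxy/Sxx = 512.86/51.333333 = 9.990779
a = ȳ − b·x̄ = 64.14 − 9.990779·7.333333 = -9.125714
ŷ(4) = a + b·4 = -9.125714 + 9.990779·4 = 30.837403

30.84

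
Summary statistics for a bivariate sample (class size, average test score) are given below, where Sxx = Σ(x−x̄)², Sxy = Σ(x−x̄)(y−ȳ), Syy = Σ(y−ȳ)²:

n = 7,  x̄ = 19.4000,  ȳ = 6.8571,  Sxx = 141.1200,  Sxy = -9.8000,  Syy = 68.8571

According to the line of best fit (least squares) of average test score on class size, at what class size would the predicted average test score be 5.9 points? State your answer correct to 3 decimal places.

33.182

b = Sxy/Sxx = -9.8/141.12 = -0.069444
a = ȳ − b·x̄ = 6.8571 − (-0.069444)·19.4 = 8.204322
Set a + b·x = 5.9: x = (5.9 − 8.204322) / (-0.069444) = 33.18224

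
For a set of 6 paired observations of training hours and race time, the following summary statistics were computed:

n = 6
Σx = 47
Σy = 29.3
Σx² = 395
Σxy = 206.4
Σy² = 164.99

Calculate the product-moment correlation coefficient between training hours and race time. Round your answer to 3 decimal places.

Sxx = Σx² − (Σx)²/n = 395 − 368.166667 = 26.833333
Sxy = Σxy − (Σx)(Σy)/n = 206.4 − 229.516667 = -23.116667
Syy = Σy² − (Σy)²/n = 164.99 − 143.081667 = 21.908333
r = Sxy/√(Sxx·Syy) = -23.116667/√(587.873611) = -23.116667/24.246105 = -0.953418

-0.953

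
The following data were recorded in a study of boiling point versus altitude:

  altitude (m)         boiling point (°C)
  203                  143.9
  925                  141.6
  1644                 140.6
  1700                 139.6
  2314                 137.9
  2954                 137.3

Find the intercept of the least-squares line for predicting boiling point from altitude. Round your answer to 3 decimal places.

144.147

n = 6, Σx = 9740, Σy = 840.9, Σxy = 1353342.9, Σx² = 20570282
Sxx = Σx² − (Σx)²/n = 20570282 − 15811266.666667 = 4759015.333333
Sxy = Σxy − (Σx)(Σy)/n = 1353342.9 − 1365061 = -11718.1
b = Sxy/Sxx = -11718.1/4759015.333333 = -0.002462
a = ȳ − b·x̄ = 140.15 − (-0.002462)·1623.333333 = 144.147126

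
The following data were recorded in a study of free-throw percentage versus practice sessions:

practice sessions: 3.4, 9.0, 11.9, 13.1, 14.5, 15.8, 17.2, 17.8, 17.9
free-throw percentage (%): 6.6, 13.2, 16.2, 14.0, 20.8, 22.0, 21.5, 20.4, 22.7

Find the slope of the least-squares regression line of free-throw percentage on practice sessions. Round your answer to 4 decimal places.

1.0766

n = 9, Σx = 120.6, Σy = 157.4, Σxy = 2305.87, Σx² = 1798.76
Sxx = Σx² − (Σx)²/n = 1798.76 − 1616.04 = 182.72
Sxy = Σxy − (Σx)(Σy)/n = 2305.87 − 2109.16 = 196.71
b = Sxy/Sxx = 196.71/182.72 = 1.076565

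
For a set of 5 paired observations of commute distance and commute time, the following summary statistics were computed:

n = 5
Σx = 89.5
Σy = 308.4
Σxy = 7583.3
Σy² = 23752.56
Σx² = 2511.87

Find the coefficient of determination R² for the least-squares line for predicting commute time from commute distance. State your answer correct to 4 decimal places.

0.9888

Sxx = Σx² − (Σx)²/n = 2511.87 − 1602.05 = 909.82
Sxy = Σxy − (Σx)(Σy)/n = 7583.3 − 5520.36 = 2062.94
Syy = Σy² − (Σy)²/n = 23752.56 − 19022.112 = 4730.448
R² = Sxy²/(Sxx·Syy) = (2062.94)²/(909.82·4730.448) = 0.988816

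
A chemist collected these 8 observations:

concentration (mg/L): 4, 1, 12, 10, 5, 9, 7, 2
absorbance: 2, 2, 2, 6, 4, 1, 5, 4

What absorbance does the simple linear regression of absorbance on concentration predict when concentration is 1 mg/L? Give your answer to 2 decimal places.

n = 8, Σx = 50, Σy = 26, Σxy = 166, Σx² = 420
Sxx = Σx² − (Σx)²/n = 420 − 312.5 = 107.5
Sxy = Σxy − (Σx)(Σy)/n = 166 − 162.5 = 3.5
b = Sxy/Sxx = 3.5/107.5 = 0.032558
a = ȳ − b·x̄ = 3.25 − 0.032558·6.25 = 3.046512
ŷ(1) = a + b·1 = 3.046512 + 0.032558·1 = 3.079070

3.08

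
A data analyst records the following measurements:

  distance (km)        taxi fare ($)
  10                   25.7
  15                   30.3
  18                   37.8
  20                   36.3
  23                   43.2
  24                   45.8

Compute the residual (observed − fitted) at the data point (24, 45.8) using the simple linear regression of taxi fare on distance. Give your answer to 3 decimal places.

n = 6, Σx = 110, Σy = 219.1, Σxy = 4210.7, Σx² = 2154
Sxx = Σx² − (Σx)²/n = 2154 − 2016.666667 = 137.333333
Sxy = Σxy − (Σx)(Σy)/n = 4210.7 − 4016.833333 = 193.866667
b = Sxy/Sxx = 193.866667/137.333333 = 1.411650
a = ȳ − b·x̄ = 36.516667 − 1.411650·18.333333 = 10.636408
ŷ(24) = 10.636408 + 1.411650·24 = 44.516019
residual = y − ŷ = 45.8 − 44.516019 = 1.283981

1.284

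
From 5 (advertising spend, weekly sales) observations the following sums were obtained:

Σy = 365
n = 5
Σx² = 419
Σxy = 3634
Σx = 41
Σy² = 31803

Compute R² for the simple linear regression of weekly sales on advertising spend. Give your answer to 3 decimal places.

0.962

Sxx = Σx² − (Σx)²/n = 419 − 336.2 = 82.8
Sxy = Σxy − (Σx)(Σy)/n = 3634 − 2993 = 641
Syy = Σy² − (Σy)²/n = 31803 − 26645 = 5158
R² = Sxy²/(Sxx·Syy) = (641)²/(82.8·5158) = 0.962065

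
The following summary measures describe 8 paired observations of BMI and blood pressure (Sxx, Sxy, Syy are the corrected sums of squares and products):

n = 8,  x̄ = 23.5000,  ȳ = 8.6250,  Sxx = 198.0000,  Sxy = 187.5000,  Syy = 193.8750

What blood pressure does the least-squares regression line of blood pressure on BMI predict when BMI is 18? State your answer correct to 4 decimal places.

b = Sxy/Sxx = 187.5/198 = 0.946970
a = ȳ − b·x̄ = 8.625 − 0.946970·23.5 = -13.628788
ŷ(18) = a + b·18 = -13.628788 + 0.946970·18 = 3.416667

3.4167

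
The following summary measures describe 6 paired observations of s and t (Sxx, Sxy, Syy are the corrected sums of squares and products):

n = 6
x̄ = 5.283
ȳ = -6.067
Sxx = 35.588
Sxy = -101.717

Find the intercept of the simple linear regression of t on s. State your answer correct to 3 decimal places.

9.033

b = Sxy/Sxx = -101.717/35.588 = -2.858183
a = ȳ − b·x̄ = -6.067 − (-2.858183)·5.283 = 9.032778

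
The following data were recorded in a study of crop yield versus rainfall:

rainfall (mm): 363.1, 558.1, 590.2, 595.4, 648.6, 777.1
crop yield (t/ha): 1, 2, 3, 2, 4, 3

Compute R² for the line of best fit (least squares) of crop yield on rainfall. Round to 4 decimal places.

0.5724

n = 6, Σx = 3532.5, Σy = 15, Σxy = 9366.4, Σx² = 2170720.79, Σy² = 43
Sxx = Σx² − (Σx)²/n = 2170720.79 − 2079759.375 = 90961.415
Sxy = Σxy − (Σx)(Σy)/n = 9366.4 − 8831.25 = 535.15
Syy = Σy² − (Σy)²/n = 43 − 37.5 = 5.5
R² = Sxy²/(Sxx·Syy) = (535.15)²/(90961.415·5.5) = 0.572442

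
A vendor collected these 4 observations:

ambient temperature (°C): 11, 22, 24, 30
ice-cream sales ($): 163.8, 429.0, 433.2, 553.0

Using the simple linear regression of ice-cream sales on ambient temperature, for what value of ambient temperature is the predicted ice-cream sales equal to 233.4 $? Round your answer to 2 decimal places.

13.91

n = 4, Σx = 87, Σy = 1579, Σxy = 38226.6, Σx² = 2081
Sxx = Σx² − (Σx)²/n = 2081 − 1892.25 = 188.75
Sxy = Σxy − (Σx)(Σy)/n = 38226.6 − 34343.25 = 3883.35
b = Sxy/Sxx = 3883.35/188.75 = 20.574040
a = ȳ − b·x̄ = 394.75 − 20.574040·21.75 = -52.735364
Set a + b·x = 233.4: x = (233.4 − (-52.735364)) / 20.574040 = 13.907593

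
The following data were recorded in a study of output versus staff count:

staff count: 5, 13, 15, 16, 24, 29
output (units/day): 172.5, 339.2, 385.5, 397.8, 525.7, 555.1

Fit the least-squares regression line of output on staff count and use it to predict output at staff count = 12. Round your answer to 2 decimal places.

315.72

n = 6, Σx = 102, Σy = 2375.8, Σxy = 46134.1, Σx² = 2092
Sxx = Σx² − (Σx)²/n = 2092 − 1734 = 358
Sxy = Σxy − (Σx)(Σy)/n = 46134.1 − 40388.6 = 5745.5
b = Sxy/Sxx = 5745.5/358 = 16.048883
a = ȳ − b·x̄ = 395.966667 − 16.048883·17 = 123.135661
ŷ(12) = a + b·12 = 123.135661 + 16.048883·12 = 315.722253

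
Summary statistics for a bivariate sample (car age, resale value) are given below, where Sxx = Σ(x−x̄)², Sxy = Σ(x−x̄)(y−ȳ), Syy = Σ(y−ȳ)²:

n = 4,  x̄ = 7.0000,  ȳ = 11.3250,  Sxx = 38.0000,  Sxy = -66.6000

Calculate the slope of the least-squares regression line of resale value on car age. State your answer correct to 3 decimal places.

-1.753

b = Sxy/Sxx = -66.6/38 = -1.752632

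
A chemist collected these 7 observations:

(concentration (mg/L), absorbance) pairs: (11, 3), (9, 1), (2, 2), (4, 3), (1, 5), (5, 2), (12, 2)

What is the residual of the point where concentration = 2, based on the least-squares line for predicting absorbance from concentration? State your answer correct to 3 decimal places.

n = 7, Σx = 44, Σy = 18, Σxy = 97, Σx² = 392
Sxx = Σx² − (Σx)²/n = 392 − 276.571429 = 115.428571
Sxy = Σxy − (Σx)(Σy)/n = 97 − 113.142857 = -16.142857
b = Sxy/Sxx = -16.142857/115.428571 = -0.139851
a = ȳ − b·x̄ = 2.571429 − (-0.139851)·6.285714 = 3.450495
ŷ(2) = 3.450495 + (-0.139851)·2 = 3.170792
residual = y − ŷ = 2 − 3.170792 = -1.170792

-1.171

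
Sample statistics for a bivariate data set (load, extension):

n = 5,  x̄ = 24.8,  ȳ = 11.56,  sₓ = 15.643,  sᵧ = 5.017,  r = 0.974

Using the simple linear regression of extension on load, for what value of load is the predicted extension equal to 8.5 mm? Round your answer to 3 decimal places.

15.004

b = r · sᵧ/sₓ = 0.974 · 5.017/15.643 = 0.312380
a = ȳ − b·x̄ = 11.56 − 0.312380·24.8 = 3.812980
Set a + b·x = 8.5: x = (8.5 − 3.812980) / 0.312380 = 15.004234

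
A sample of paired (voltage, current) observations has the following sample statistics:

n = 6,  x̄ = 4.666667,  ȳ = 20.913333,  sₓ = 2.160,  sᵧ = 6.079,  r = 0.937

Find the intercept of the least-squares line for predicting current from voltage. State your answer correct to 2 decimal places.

8.61

b = r · sᵧ/sₓ = 0.937 · 6.079/2.16 = 2.637048
a = ȳ − b·x̄ = 20.913333 − 2.637048·4.666667 = 8.607110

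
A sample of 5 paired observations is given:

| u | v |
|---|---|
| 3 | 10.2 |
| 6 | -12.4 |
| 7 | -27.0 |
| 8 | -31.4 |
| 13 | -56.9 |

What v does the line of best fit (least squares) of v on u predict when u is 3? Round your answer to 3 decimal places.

5.795

n = 5, Σx = 37, Σy = -117.5, Σxy = -1223.7, Σx² = 327
Sxx = Σx² − (Σx)²/n = 327 − 273.8 = 53.2
Sxy = Σxy − (Σx)(Σy)/n = -1223.7 − (-869.5) = -354.2
b = Sxy/Sxx = -354.2/53.2 = -6.657895
a = ȳ − b·x̄ = -23.5 − (-6.657895)·7.4 = 25.768421
ŷ(3) = a + b·3 = 25.768421 + (-6.657895)·3 = 5.794737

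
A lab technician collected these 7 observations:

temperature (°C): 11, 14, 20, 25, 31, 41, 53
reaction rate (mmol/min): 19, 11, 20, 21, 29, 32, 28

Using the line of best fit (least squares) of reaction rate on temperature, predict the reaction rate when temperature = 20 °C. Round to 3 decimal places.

n = 7, Σx = 195, Σy = 160, Σxy = 4983, Σx² = 6793
Sxx = Σx² − (Σx)²/n = 6793 − 5432.142857 = 1360.857143
Sxy = Σxy − (Σx)(Σy)/n = 4983 − 4457.142857 = 525.857143
b = Sxy/Sxx = 525.857143/1360.857143 = 0.386416
a = ȳ − b·x̄ = 22.857143 − 0.386416·27.857143 = 12.092694
ŷ(20) = a + b·20 = 12.092694 + 0.386416·20 = 19.821016

19.821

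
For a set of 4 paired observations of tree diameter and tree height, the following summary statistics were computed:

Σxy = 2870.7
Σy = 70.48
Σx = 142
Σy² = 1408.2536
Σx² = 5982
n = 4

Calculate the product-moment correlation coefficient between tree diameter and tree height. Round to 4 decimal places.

0.9317

Sxx = Σx² − (Σx)²/n = 5982 − 5041 = 941
Sxy = Σxy − (Σx)(Σy)/n = 2870.7 − 2502.04 = 368.66
Syy = Σy² − (Σy)²/n = 1408.2536 − 1241.8576 = 166.396
r = Sxy/√(Sxx·Syy) = 368.66/√(156578.636) = 368.66/395.700184 = 0.931665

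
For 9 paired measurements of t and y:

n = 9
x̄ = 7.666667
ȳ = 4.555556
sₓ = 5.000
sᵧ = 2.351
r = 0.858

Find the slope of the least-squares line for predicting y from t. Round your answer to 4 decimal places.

b = r · sᵧ/sₓ = 0.858 · 2.351/5 = 0.403432

0.4034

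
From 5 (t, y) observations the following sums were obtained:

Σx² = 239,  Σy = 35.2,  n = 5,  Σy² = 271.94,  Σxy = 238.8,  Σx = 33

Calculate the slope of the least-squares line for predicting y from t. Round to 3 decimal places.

0.306

Sxx = Σx² − (Σx)²/n = 239 − 217.8 = 21.2
Sxy = Σxy − (Σx)(Σy)/n = 238.8 − 232.32 = 6.48
b = Sxy/Sxx = 6.48/21.2 = 0.305660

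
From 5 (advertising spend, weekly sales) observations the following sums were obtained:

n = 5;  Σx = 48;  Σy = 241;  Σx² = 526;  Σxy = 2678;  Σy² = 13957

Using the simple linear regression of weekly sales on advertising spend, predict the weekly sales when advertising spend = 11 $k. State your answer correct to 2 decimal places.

56.02

Sxx = Σx² − (Σx)²/n = 526 − 460.8 = 65.2
Sxy = Σxy − (Σx)(Σy)/n = 2678 − 2313.6 = 364.4
b = Sxy/Sxx = 364.4/65.2 = 5.588957
a = ȳ − b·x̄ = 48.2 − 5.588957·9.6 = -5.453988
ŷ(11) = a + b·11 = -5.453988 + 5.588957·11 = 56.024540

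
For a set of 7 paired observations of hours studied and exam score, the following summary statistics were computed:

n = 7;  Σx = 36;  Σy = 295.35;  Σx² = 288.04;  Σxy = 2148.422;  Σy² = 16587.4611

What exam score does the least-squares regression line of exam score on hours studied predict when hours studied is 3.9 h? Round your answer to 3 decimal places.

Sxx = Σx² − (Σx)²/n = 288.04 − 185.142857 = 102.897143
Sxy = Σxy − (Σx)(Σy)/n = 2148.422 − 1518.942857 = 629.479143
b = Sxy/Sxx = 629.479143/102.897143 = 6.117557
a = ȳ − b·x̄ = 42.192857 − 6.117557·5.142857 = 10.731135
ŷ(3.9) = a + b·3.9 = 10.731135 + 6.117557·3.9 = 34.589608

34.590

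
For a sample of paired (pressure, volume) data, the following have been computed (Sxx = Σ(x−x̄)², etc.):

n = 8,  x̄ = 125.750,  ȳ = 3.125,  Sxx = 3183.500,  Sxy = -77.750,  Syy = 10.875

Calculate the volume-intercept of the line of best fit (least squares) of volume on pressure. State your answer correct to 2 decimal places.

b = Sxy/Sxx = -77.75/3183.5 = -0.024423
a = ȳ − b·x̄ = 3.125 − (-0.024423)·125.75 = 6.196168

6.20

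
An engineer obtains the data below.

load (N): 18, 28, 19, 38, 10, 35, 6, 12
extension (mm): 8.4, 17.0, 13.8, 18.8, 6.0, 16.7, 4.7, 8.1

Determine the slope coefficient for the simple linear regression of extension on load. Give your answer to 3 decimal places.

n = 8, Σx = 166, Σy = 93.5, Σxy = 2373.7, Σx² = 4418
Sxx = Σx² − (Σx)²/n = 4418 − 3444.5 = 973.5
Sxy = Σxy − (Σx)(Σy)/n = 2373.7 − 1940.125 = 433.575
b = Sxy/Sxx = 433.575/973.5 = 0.445378

0.445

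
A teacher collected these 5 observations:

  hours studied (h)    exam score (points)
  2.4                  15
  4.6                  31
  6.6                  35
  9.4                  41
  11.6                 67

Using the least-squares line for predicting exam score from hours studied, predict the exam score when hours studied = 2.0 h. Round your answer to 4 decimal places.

n = 5, Σx = 34.6, Σy = 189, Σxy = 1572.2, Σx² = 293.4
Sxx = Σx² − (Σx)²/n = 293.4 − 239.432 = 53.968
Sxy = Σxy − (Σx)(Σy)/n = 1572.2 − 1307.88 = 264.32
b = Sxy/Sxx = 264.32/53.968 = 4.897717
a = ȳ − b·x̄ = 37.8 − 4.897717·6.92 = 3.907797
ŷ(2.0) = a + b·2.0 = 3.907797 + 4.897717·2 = 13.703232

13.7032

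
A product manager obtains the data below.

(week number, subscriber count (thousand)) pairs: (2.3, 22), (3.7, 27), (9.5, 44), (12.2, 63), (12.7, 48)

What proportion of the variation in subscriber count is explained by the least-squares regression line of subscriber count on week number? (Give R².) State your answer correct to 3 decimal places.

0.872

n = 5, Σx = 40.4, Σy = 204, Σxy = 1946.7, Σx² = 419.36, Σy² = 9422
Sxx = Σx² − (Σx)²/n = 419.36 − 326.432 = 92.928
Sxy = Σxy − (Σx)(Σy)/n = 1946.7 − 1648.32 = 298.38
Syy = Σy² − (Σy)²/n = 9422 − 8323.2 = 1098.8
R² = Sxy²/(Sxx·Syy) = (298.38)²/(92.928·1098.8) = 0.871915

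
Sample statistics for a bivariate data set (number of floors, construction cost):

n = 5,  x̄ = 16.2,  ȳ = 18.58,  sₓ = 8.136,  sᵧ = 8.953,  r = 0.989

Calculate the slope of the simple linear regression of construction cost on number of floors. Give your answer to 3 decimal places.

b = r · sᵧ/sₓ = 0.989 · 8.953/8.136 = 1.088313

1.088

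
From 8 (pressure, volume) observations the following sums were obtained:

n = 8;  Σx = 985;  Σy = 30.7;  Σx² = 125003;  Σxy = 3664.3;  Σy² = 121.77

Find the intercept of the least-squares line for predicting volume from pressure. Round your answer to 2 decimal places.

7.66

Sxx = Σx² − (Σx)²/n = 125003 − 121278.125 = 3724.875
Sxy = Σxy − (Σx)(Σy)/n = 3664.3 − 3779.9375 = -115.6375
b = Sxy/Sxx = -115.6375/3724.875 = -0.031045
a = ȳ − b·x̄ = 3.8375 − (-0.031045)·123.125 = 7.659874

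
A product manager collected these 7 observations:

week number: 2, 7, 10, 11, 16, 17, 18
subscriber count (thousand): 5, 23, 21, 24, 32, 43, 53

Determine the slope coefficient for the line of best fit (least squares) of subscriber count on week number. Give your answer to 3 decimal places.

n = 7, Σx = 81, Σy = 201, Σxy = 2842, Σx² = 1143
Sxx = Σx² − (Σx)²/n = 1143 − 937.285714 = 205.714286
Sxy = Σxy − (Σx)(Σy)/n = 2842 − 2325.857143 = 516.142857
b = Sxy/Sxx = 516.142857/205.714286 = 2.509028

2.509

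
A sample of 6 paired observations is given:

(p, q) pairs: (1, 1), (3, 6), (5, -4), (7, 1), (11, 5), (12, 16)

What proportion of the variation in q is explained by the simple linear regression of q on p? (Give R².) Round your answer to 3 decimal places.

0.372

n = 6, Σx = 39, Σy = 25, Σxy = 253, Σx² = 349, Σy² = 335
Sxx = Σx² − (Σx)²/n = 349 − 253.5 = 95.5
Sxy = Σxy − (Σx)(Σy)/n = 253 − 162.5 = 90.5
Syy = Σy² − (Σy)²/n = 335 − 104.166667 = 230.833333
R² = Sxy²/(Sxx·Syy) = (90.5)²/(95.5·230.833333) = 0.371531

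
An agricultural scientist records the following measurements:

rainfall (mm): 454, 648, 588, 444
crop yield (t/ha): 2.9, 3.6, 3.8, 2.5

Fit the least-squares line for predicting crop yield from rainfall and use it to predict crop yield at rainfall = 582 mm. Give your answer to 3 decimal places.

3.463

n = 4, Σx = 2134, Σy = 12.8, Σxy = 6993.8, Σx² = 1168900
Sxx = Σx² − (Σx)²/n = 1168900 − 1138489 = 30411
Sxy = Σxy − (Σx)(Σy)/n = 6993.8 − 6828.8 = 165
b = Sxy/Sxx = 165/30411 = 0.005426
a = ȳ − b·x̄ = 3.2 − 0.005426·533.5 = 0.305406
ŷ(582) = a + b·582 = 0.305406 + 0.005426·582 = 3.463145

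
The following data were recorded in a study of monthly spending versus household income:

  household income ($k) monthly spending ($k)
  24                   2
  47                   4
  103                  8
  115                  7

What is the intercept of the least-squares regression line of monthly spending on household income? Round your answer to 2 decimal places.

0.87

n = 4, Σx = 289, Σy = 21, Σxy = 1865, Σx² = 26619
Sxx = Σx² − (Σx)²/n = 26619 − 20880.25 = 5738.75
Sxy = Σxy − (Σx)(Σy)/n = 1865 − 1517.25 = 347.75
b = Sxy/Sxx = 347.75/5738.75 = 0.060597
a = ȳ − b·x̄ = 5.25 − 0.060597·72.25 = 0.871880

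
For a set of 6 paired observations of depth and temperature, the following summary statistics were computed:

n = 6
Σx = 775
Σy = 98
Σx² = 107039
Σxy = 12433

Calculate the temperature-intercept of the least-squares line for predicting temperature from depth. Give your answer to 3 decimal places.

20.530

Sxx = Σx² − (Σx)²/n = 107039 − 100104.166667 = 6934.833333
Sxy = Σxy − (Σx)(Σy)/n = 12433 − 12658.333333 = -225.333333
b = Sxy/Sxx = -225.333333/6934.833333 = -0.032493
a = ȳ − b·x̄ = 16.333333 − (-0.032493)·129.166667 = 20.530342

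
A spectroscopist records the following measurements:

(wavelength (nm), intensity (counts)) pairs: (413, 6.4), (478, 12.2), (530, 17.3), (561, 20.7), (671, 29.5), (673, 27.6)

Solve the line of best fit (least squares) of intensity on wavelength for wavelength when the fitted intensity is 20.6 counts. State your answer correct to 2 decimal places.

n = 6, Σx = 3326, Σy = 113.7, Σxy = 67625.8, Σx² = 1897844
Sxx = Σx² − (Σx)²/n = 1897844 − 1843712.666667 = 54131.333333
Sxy = Σxy − (Σx)(Σy)/n = 67625.8 − 63027.7 = 4598.1
b = Sxy/Sxx = 4598.1/54131.333333 = 0.084943
a = ȳ − b·x̄ = 18.95 − 0.084943·554.333333 = -28.136963
Set a + b·x = 20.6: x = (20.6 − (-28.136963)) / 0.084943 = 573.758030

573.76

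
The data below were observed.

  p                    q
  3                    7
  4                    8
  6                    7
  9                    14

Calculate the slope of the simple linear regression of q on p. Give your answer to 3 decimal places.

1.095

n = 4, Σx = 22, Σy = 36, Σxy = 221, Σx² = 142
Sxx = Σx² − (Σx)²/n = 142 − 121 = 21
Sxy = Σxy − (Σx)(Σy)/n = 221 − 198 = 23
b = Sxy/Sxx = 23/21 = 1.095238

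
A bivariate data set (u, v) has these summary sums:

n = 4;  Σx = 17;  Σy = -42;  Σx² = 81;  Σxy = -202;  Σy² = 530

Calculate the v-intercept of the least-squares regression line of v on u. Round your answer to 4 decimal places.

0.9143

Sxx = Σx² − (Σx)²/n = 81 − 72.25 = 8.75
Sxy = Σxy − (Σx)(Σy)/n = -202 − (-178.5) = -23.5
b = Sxy/Sxx = -23.5/8.75 = -2.685714
a = ȳ − b·x̄ = -10.5 − (-2.685714)·4.25 = 0.914286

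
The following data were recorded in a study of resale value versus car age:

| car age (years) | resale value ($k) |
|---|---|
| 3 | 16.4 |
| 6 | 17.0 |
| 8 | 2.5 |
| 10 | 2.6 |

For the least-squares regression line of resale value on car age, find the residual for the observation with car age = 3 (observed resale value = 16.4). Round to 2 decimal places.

n = 4, Σx = 27, Σy = 38.5, Σxy = 197.2, Σx² = 209
Sxx = Σx² − (Σx)²/n = 209 − 182.25 = 26.75
Sxy = Σxy − (Σx)(Σy)/n = 197.2 − 259.875 = -62.675
b = Sxy/Sxx = -62.675/26.75 = -2.342991
a = ȳ − b·x̄ = 9.625 − (-2.342991)·6.75 = 25.440187
ŷ(3) = 25.440187 + (-2.342991)·3 = 18.411215
residual = y − ŷ = 16.4 − 18.411215 = -2.011215

-2.01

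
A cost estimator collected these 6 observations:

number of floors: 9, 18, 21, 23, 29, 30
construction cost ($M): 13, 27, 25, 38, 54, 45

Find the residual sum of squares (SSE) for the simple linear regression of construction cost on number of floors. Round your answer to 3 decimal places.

128.352

n = 6, Σx = 130, Σy = 202, Σxy = 4918, Σx² = 3116, Σy² = 7908
Sxx = Σx² − (Σx)²/n = 3116 − 2816.666667 = 299.333333
Sxy = Σxy − (Σx)(Σy)/n = 4918 − 4376.666667 = 541.333333
Syy = Σy² − (Σy)²/n = 7908 − 6800.666667 = 1107.333333
b = Sxy/Sxx = 541.333333/299.333333 = 1.808463
SSE = Syy − b·Sxy = 1107.333333 − 1.808463·541.333333 = 128.351893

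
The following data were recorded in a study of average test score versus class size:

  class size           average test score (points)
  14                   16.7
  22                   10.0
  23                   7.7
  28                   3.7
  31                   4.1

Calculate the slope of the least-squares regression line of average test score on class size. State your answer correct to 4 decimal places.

-0.7939

n = 5, Σx = 118, Σy = 42.2, Σxy = 861.6, Σx² = 2954
Sxx = Σx² − (Σx)²/n = 2954 − 2784.8 = 169.2
Sxy = Σxy − (Σx)(Σy)/n = 861.6 − 995.92 = -134.32
b = Sxy/Sxx = -134.32/169.2 = -0.793853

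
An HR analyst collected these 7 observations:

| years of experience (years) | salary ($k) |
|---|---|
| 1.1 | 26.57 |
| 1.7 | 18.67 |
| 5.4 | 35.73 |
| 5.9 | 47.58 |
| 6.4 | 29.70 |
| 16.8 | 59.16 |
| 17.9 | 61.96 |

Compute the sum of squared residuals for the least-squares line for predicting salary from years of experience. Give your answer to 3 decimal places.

254.668

n = 7, Σx = 55.2, Σy = 279.37, Σxy = 2827.682, Σx² = 711.68, Σy² = 12816.0603
Sxx = Σx² − (Σx)²/n = 711.68 − 435.291429 = 276.388571
Sxy = Σxy − (Σx)(Σy)/n = 2827.682 − 2203.032 = 624.65
Syy = Σy² − (Σy)²/n = 12816.0603 − 11149.6567 = 1666.4036
b = Sxy/Sxx = 624.65/276.388571 = 2.260043
SSE = Syy − b·Sxy = 1666.4036 − 2.260043·624.65 = 254.667867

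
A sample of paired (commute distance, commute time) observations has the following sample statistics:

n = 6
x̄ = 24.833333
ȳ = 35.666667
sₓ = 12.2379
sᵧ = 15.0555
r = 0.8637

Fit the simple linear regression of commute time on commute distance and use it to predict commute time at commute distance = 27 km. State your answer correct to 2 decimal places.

b = r · sᵧ/sₓ = 0.8637 · 15.0555/12.2379 = 1.062554
a = ȳ − b·x̄ = 35.666667 − 1.062554·24.833333 = 9.279898
ŷ(27) = a + b·27 = 9.279898 + 1.062554·27 = 37.968869

37.97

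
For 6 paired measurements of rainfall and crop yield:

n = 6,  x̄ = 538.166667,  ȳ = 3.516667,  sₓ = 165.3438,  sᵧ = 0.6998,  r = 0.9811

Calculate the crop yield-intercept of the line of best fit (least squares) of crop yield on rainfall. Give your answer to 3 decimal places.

b = r · sᵧ/sₓ = 0.9811 · 0.6998/165.3438 = 0.004152
a = ȳ − b·x̄ = 3.516667 − 0.004152·538.166667 = 1.281983

1.282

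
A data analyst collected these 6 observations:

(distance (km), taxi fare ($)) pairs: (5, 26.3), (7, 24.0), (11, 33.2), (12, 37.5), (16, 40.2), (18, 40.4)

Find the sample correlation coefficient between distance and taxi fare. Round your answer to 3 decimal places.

n = 6, Σx = 69, Σy = 201.6, Σxy = 2485.1, Σx² = 919, Σy² = 7024.38
Sxx = Σx² − (Σx)²/n = 919 − 793.5 = 125.5
Sxy = Σxy − (Σx)(Σy)/n = 2485.1 − 2318.4 = 166.7
Syy = Σy² − (Σy)²/n = 7024.38 − 6773.76 = 250.62
r = Sxy/√(Sxx·Syy) = 166.7/√(31452.81) = 166.7/177.349401 = 0.939952

0.940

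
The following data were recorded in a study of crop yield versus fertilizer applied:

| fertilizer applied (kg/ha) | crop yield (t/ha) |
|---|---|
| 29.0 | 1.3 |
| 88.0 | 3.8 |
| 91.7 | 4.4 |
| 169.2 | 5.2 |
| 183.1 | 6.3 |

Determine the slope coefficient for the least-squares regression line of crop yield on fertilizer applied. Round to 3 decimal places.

n = 5, Σx = 561, Σy = 21, Σxy = 2808.95, Σx² = 79148.14
Sxx = Σx² − (Σx)²/n = 79148.14 − 62944.2 = 16203.94
Sxy = Σxy − (Σx)(Σy)/n = 2808.95 − 2356.2 = 452.75
b = Sxy/Sxx = 452.75/16203.94 = 0.027941

0.028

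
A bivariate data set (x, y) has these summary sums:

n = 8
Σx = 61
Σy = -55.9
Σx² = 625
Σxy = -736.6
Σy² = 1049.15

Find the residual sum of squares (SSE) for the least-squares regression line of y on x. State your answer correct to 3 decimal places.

Sxx = Σx² − (Σx)²/n = 625 − 465.125 = 159.875
Sxy = Σxy − (Σx)(Σy)/n = -736.6 − (-426.2375) = -310.3625
Syy = Σy² − (Σy)²/n = 1049.15 − 390.60125 = 658.54875
b = Sxy/Sxx = -310.3625/159.875 = -1.941282
SSE = Syy − b·Sxy = 658.54875 − (-1.941282)·(-310.3625) = 56.047537

56.048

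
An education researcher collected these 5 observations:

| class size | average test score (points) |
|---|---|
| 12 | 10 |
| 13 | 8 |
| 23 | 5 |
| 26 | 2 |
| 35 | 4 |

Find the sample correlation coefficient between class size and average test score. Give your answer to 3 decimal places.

-0.827

n = 5, Σx = 109, Σy = 29, Σxy = 531, Σx² = 2743, Σy² = 209
Sxx = Σx² − (Σx)²/n = 2743 − 2376.2 = 366.8
Sxy = Σxy − (Σx)(Σy)/n = 531 − 632.2 = -101.2
Syy = Σy² − (Σy)²/n = 209 − 168.2 = 40.8
r = Sxy/√(Sxx·Syy) = -101.2/√(14965.44) = -101.2/122.333315 = -0.827248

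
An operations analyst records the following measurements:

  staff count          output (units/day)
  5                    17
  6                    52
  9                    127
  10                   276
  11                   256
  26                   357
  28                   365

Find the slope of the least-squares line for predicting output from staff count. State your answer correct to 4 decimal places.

13.0021

n = 7, Σx = 95, Σy = 1450, Σxy = 26618, Σx² = 1823
Sxx = Σx² − (Σx)²/n = 1823 − 1289.285714 = 533.714286
Sxy = Σxy − (Σx)(Σy)/n = 26618 − 19678.571429 = 6939.428571
b = Sxy/Sxx = 6939.428571/533.714286 = 13.002141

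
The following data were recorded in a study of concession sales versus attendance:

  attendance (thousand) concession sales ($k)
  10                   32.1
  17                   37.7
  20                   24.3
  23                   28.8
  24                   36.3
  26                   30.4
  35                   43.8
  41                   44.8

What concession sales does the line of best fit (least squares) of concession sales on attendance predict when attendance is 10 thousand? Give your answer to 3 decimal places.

n = 8, Σx = 196, Σy = 278.2, Σxy = 7141.7, Σx² = 5476
Sxx = Σx² − (Σx)²/n = 5476 − 4802 = 674
Sxy = Σxy − (Σx)(Σy)/n = 7141.7 − 6815.9 = 325.8
b = Sxy/Sxx = 325.8/674 = 0.483383
a = ȳ − b·x̄ = 34.775 − 0.483383·24.5 = 22.932122
ŷ(10) = a + b·10 = 22.932122 + 0.483383·10 = 27.765950

27.766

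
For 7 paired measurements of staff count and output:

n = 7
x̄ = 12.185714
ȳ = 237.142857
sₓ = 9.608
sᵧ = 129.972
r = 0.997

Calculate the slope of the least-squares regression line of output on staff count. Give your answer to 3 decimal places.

13.487

b = r · sᵧ/sₓ = 0.997 · 129.972/9.608 = 13.486895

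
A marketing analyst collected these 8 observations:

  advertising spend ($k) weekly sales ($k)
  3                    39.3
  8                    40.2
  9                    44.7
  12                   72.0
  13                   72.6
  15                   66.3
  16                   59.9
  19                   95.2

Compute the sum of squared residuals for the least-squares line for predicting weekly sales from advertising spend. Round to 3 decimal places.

697.440

n = 8, Σx = 95, Σy = 490.2, Σxy = 6411.3, Σx² = 1309, Σy² = 32660.12
Sxx = Σx² − (Σx)²/n = 1309 − 1128.125 = 180.875
Sxy = Σxy − (Σx)(Σy)/n = 6411.3 − 5821.125 = 590.175
Syy = Σy² − (Σy)²/n = 32660.12 − 30037.005 = 2623.115
b = Sxy/Sxx = 590.175/180.875 = 3.262889
SSE = Syy − b·Sxy = 2623.115 − 3.262889·590.175 = 697.439641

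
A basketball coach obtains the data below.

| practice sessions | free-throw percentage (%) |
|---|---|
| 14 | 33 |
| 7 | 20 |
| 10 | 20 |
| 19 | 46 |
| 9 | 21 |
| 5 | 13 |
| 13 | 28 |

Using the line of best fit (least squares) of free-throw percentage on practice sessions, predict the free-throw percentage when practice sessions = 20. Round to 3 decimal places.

n = 7, Σx = 77, Σy = 181, Σxy = 2294, Σx² = 981
Sxx = Σx² − (Σx)²/n = 981 − 847 = 134
Sxy = Σxy − (Σx)(Σy)/n = 2294 − 1991 = 303
b = Sxy/Sxx = 303/134 = 2.261194
a = ȳ − b·x̄ = 25.857143 − 2.261194·11 = 0.984009
ŷ(20) = a + b·20 = 0.984009 + 2.261194·20 = 46.207889

46.208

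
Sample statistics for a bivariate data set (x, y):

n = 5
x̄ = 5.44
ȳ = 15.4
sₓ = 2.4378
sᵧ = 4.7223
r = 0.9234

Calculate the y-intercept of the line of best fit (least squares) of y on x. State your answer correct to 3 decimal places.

5.669

b = r · sᵧ/sₓ = 0.9234 · 4.7223/2.4378 = 1.788732
a = ȳ − b·x̄ = 15.4 − 1.788732·5.44 = 5.669296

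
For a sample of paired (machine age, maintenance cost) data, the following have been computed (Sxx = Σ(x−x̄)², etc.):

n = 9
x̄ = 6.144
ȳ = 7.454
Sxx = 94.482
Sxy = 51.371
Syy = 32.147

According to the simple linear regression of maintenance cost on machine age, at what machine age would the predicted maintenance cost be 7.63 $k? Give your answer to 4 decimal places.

6.4677

b = Sxy/Sxx = 51.371/94.482 = 0.543712
a = ȳ − b·x̄ = 7.454 − 0.543712·6.144 = 4.113433
Set a + b·x = 7.63: x = (7.63 − 4.113433) / 0.543712 = 6.467701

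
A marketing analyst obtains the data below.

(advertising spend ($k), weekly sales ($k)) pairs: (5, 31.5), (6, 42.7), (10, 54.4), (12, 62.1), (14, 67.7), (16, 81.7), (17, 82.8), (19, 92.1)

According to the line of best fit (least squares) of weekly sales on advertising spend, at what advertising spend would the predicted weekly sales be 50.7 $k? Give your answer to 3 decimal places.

9.024

n = 8, Σx = 99, Σy = 515, Σxy = 7115.4, Σx² = 1407
Sxx = Σx² − (Σx)²/n = 1407 − 1225.125 = 181.875
Sxy = Σxy − (Σx)(Σy)/n = 7115.4 − 6373.125 = 742.275
b = Sxy/Sxx = 742.275/181.875 = 4.081237
a = ȳ − b·x̄ = 64.375 − 4.081237·12.375 = 13.869691
Set a + b·x = 50.7: x = (50.7 − 13.869691) / 4.081237 = 9.024300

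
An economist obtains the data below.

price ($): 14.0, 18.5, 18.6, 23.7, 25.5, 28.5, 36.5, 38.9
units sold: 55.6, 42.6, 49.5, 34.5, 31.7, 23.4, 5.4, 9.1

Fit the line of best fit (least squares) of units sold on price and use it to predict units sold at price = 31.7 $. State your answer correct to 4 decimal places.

n = 8, Σx = 204.2, Σy = 251.8, Σxy = 5331.19, Σx² = 5753.86
Sxx = Σx² − (Σx)²/n = 5753.86 − 5212.205 = 541.655
Sxy = Σxy − (Σx)(Σy)/n = 5331.19 − 6427.195 = -1096.005
b = Sxy/Sxx = -1096.005/541.655 = -2.023437
a = ȳ − b·x̄ = 31.475 − (-2.023437)·25.525 = 83.123240
ŷ(31.7) = a + b·31.7 = 83.123240 + (-2.023437)·31.7 = 18.980274

18.9803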